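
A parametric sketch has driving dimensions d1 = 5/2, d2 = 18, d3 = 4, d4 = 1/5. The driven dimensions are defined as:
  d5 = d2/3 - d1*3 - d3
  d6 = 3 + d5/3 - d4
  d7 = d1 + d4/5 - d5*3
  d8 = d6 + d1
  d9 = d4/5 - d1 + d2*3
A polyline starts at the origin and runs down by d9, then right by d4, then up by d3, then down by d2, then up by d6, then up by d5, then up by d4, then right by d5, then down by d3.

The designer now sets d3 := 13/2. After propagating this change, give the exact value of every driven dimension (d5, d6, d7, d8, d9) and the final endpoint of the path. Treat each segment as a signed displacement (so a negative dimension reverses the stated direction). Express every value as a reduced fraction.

Apply edit: d3 := 13/2
  d5 = d2/3 - d1*3 - d3 = -8
  d6 = 3 + d5/3 - d4 = 2/15
  d7 = d1 + d4/5 - d5*3 = 1327/50
  d8 = d6 + d1 = 79/30
  d9 = d4/5 - d1 + d2*3 = 2577/50
Walk from origin (0, 0):
  seg 1: down by d9 = 2577/50 → (0, -2577/50)
  seg 2: right by d4 = 1/5 → (1/5, -2577/50)
  seg 3: up by d3 = 13/2 → (1/5, -1126/25)
  seg 4: down by d2 = 18 → (1/5, -1576/25)
  seg 5: up by d6 = 2/15 → (1/5, -4718/75)
  seg 6: up by d5 = -8 → (1/5, -5318/75)
  seg 7: up by d4 = 1/5 → (1/5, -5303/75)
  seg 8: right by d5 = -8 → (-39/5, -5303/75)
  seg 9: down by d3 = 13/2 → (-39/5, -11581/150)

d5 = -8
d6 = 2/15
d7 = 1327/50
d8 = 79/30
d9 = 2577/50
endpoint = (-39/5, -11581/150)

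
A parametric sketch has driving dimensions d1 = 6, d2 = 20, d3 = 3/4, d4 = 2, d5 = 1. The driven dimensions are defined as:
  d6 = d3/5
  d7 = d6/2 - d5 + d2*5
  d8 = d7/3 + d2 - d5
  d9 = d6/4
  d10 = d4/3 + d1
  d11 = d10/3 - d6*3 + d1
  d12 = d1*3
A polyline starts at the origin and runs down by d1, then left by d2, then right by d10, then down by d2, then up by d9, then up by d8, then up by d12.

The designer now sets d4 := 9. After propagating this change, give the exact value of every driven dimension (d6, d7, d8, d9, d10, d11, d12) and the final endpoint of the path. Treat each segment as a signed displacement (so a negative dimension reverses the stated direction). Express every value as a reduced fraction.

Apply edit: d4 := 9
  d6 = d3/5 = 3/20
  d7 = d6/2 - d5 + d2*5 = 3963/40
  d8 = d7/3 + d2 - d5 = 2081/40
  d9 = d6/4 = 3/80
  d10 = d4/3 + d1 = 9
  d11 = d10/3 - d6*3 + d1 = 171/20
  d12 = d1*3 = 18
Walk from origin (0, 0):
  seg 1: down by d1 = 6 → (0, -6)
  seg 2: left by d2 = 20 → (-20, -6)
  seg 3: right by d10 = 9 → (-11, -6)
  seg 4: down by d2 = 20 → (-11, -26)
  seg 5: up by d9 = 3/80 → (-11, -2077/80)
  seg 6: up by d8 = 2081/40 → (-11, 417/16)
  seg 7: up by d12 = 18 → (-11, 705/16)

d6 = 3/20
d7 = 3963/40
d8 = 2081/40
d9 = 3/80
d10 = 9
d11 = 171/20
d12 = 18
endpoint = (-11, 705/16)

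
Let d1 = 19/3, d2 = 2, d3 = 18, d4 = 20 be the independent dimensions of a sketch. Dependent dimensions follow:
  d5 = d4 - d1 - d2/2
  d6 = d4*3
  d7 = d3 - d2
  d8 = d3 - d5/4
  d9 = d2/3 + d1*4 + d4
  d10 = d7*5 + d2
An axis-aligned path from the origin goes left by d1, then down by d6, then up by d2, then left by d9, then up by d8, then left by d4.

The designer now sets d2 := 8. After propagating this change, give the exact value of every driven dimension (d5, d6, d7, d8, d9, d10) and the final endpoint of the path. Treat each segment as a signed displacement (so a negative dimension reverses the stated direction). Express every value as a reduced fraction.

Apply edit: d2 := 8
  d5 = d4 - d1 - d2/2 = 29/3
  d6 = d4*3 = 60
  d7 = d3 - d2 = 10
  d8 = d3 - d5/4 = 187/12
  d9 = d2/3 + d1*4 + d4 = 48
  d10 = d7*5 + d2 = 58
Walk from origin (0, 0):
  seg 1: left by d1 = 19/3 → (-19/3, 0)
  seg 2: down by d6 = 60 → (-19/3, -60)
  seg 3: up by d2 = 8 → (-19/3, -52)
  seg 4: left by d9 = 48 → (-163/3, -52)
  seg 5: up by d8 = 187/12 → (-163/3, -437/12)
  seg 6: left by d4 = 20 → (-223/3, -437/12)

d5 = 29/3
d6 = 60
d7 = 10
d8 = 187/12
d9 = 48
d10 = 58
endpoint = (-223/3, -437/12)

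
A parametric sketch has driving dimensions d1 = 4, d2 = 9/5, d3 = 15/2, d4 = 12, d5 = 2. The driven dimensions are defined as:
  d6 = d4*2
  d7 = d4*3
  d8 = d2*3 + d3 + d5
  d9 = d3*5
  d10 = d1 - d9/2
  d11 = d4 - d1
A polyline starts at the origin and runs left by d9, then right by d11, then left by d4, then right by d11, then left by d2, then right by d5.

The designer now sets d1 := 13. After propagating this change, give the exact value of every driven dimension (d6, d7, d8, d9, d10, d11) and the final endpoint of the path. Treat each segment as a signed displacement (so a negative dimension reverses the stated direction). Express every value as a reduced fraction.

d6 = 24
d7 = 36
d8 = 149/10
d9 = 75/2
d10 = -23/4
d11 = -1
endpoint = (-513/10, 0)

Apply edit: d1 := 13
  d6 = d4*2 = 24
  d7 = d4*3 = 36
  d8 = d2*3 + d3 + d5 = 149/10
  d9 = d3*5 = 75/2
  d10 = d1 - d9/2 = -23/4
  d11 = d4 - d1 = -1
Walk from origin (0, 0):
  seg 1: left by d9 = 75/2 → (-75/2, 0)
  seg 2: right by d11 = -1 → (-77/2, 0)
  seg 3: left by d4 = 12 → (-101/2, 0)
  seg 4: right by d11 = -1 → (-103/2, 0)
  seg 5: left by d2 = 9/5 → (-533/10, 0)
  seg 6: right by d5 = 2 → (-513/10, 0)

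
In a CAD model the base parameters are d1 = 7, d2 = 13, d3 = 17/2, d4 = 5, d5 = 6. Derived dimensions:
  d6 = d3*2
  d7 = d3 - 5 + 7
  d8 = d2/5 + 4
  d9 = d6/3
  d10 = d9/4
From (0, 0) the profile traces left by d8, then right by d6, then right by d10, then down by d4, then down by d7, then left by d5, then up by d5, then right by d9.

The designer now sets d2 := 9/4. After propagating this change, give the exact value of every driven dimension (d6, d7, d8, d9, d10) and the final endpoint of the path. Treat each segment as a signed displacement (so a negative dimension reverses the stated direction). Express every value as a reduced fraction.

d6 = 17
d7 = 21/2
d8 = 89/20
d9 = 17/3
d10 = 17/12
endpoint = (409/30, -19/2)

Apply edit: d2 := 9/4
  d6 = d3*2 = 17
  d7 = d3 - 5 + 7 = 21/2
  d8 = d2/5 + 4 = 89/20
  d9 = d6/3 = 17/3
  d10 = d9/4 = 17/12
Walk from origin (0, 0):
  seg 1: left by d8 = 89/20 → (-89/20, 0)
  seg 2: right by d6 = 17 → (251/20, 0)
  seg 3: right by d10 = 17/12 → (419/30, 0)
  seg 4: down by d4 = 5 → (419/30, -5)
  seg 5: down by d7 = 21/2 → (419/30, -31/2)
  seg 6: left by d5 = 6 → (239/30, -31/2)
  seg 7: up by d5 = 6 → (239/30, -19/2)
  seg 8: right by d9 = 17/3 → (409/30, -19/2)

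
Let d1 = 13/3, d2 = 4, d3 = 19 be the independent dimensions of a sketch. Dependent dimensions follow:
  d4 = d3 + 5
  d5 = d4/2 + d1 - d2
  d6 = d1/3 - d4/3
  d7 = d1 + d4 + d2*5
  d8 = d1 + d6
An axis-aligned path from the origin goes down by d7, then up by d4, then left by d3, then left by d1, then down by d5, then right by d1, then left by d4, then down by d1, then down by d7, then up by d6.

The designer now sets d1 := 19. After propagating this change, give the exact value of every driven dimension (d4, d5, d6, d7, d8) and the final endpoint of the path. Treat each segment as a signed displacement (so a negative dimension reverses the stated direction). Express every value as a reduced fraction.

Apply edit: d1 := 19
  d4 = d3 + 5 = 24
  d5 = d4/2 + d1 - d2 = 27
  d6 = d1/3 - d4/3 = -5/3
  d7 = d1 + d4 + d2*5 = 63
  d8 = d1 + d6 = 52/3
Walk from origin (0, 0):
  seg 1: down by d7 = 63 → (0, -63)
  seg 2: up by d4 = 24 → (0, -39)
  seg 3: left by d3 = 19 → (-19, -39)
  seg 4: left by d1 = 19 → (-38, -39)
  seg 5: down by d5 = 27 → (-38, -66)
  seg 6: right by d1 = 19 → (-19, -66)
  seg 7: left by d4 = 24 → (-43, -66)
  seg 8: down by d1 = 19 → (-43, -85)
  seg 9: down by d7 = 63 → (-43, -148)
  seg 10: up by d6 = -5/3 → (-43, -449/3)

d4 = 24
d5 = 27
d6 = -5/3
d7 = 63
d8 = 52/3
endpoint = (-43, -449/3)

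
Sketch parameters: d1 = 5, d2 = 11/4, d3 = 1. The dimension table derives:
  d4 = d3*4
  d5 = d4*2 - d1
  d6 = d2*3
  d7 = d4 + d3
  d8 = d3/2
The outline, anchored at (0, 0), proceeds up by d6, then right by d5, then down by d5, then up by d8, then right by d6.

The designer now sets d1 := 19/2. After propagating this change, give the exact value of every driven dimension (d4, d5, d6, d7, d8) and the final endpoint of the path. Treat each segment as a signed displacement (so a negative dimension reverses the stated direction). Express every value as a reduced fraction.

d4 = 4
d5 = -3/2
d6 = 33/4
d7 = 5
d8 = 1/2
endpoint = (27/4, 41/4)

Apply edit: d1 := 19/2
  d4 = d3*4 = 4
  d5 = d4*2 - d1 = -3/2
  d6 = d2*3 = 33/4
  d7 = d4 + d3 = 5
  d8 = d3/2 = 1/2
Walk from origin (0, 0):
  seg 1: up by d6 = 33/4 → (0, 33/4)
  seg 2: right by d5 = -3/2 → (-3/2, 33/4)
  seg 3: down by d5 = -3/2 → (-3/2, 39/4)
  seg 4: up by d8 = 1/2 → (-3/2, 41/4)
  seg 5: right by d6 = 33/4 → (27/4, 41/4)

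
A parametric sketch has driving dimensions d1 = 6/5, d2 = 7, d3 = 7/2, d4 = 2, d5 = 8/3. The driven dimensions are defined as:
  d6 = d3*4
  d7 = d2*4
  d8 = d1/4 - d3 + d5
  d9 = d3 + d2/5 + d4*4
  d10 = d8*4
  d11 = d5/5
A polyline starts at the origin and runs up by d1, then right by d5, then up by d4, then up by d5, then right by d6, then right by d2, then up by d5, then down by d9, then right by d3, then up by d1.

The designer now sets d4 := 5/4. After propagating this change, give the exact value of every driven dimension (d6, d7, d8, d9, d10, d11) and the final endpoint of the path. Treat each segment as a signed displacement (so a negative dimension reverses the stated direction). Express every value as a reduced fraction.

Apply edit: d4 := 5/4
  d6 = d3*4 = 14
  d7 = d2*4 = 28
  d8 = d1/4 - d3 + d5 = -8/15
  d9 = d3 + d2/5 + d4*4 = 99/10
  d10 = d8*4 = -32/15
  d11 = d5/5 = 8/15
Walk from origin (0, 0):
  seg 1: up by d1 = 6/5 → (0, 6/5)
  seg 2: right by d5 = 8/3 → (8/3, 6/5)
  seg 3: up by d4 = 5/4 → (8/3, 49/20)
  seg 4: up by d5 = 8/3 → (8/3, 307/60)
  seg 5: right by d6 = 14 → (50/3, 307/60)
  seg 6: right by d2 = 7 → (71/3, 307/60)
  seg 7: up by d5 = 8/3 → (71/3, 467/60)
  seg 8: down by d9 = 99/10 → (71/3, -127/60)
  seg 9: right by d3 = 7/2 → (163/6, -127/60)
  seg 10: up by d1 = 6/5 → (163/6, -11/12)

d6 = 14
d7 = 28
d8 = -8/15
d9 = 99/10
d10 = -32/15
d11 = 8/15
endpoint = (163/6, -11/12)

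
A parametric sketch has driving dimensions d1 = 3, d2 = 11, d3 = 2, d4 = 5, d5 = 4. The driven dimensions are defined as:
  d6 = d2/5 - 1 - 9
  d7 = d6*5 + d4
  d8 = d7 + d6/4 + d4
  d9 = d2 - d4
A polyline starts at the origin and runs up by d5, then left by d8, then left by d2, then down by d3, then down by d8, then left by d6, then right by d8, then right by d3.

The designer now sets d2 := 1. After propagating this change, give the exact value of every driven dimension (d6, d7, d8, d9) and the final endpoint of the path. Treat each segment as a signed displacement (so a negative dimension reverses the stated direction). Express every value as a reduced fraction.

d6 = -49/5
d7 = -44
d8 = -829/20
d9 = -4
endpoint = (54/5, 869/20)

Apply edit: d2 := 1
  d6 = d2/5 - 1 - 9 = -49/5
  d7 = d6*5 + d4 = -44
  d8 = d7 + d6/4 + d4 = -829/20
  d9 = d2 - d4 = -4
Walk from origin (0, 0):
  seg 1: up by d5 = 4 → (0, 4)
  seg 2: left by d8 = -829/20 → (829/20, 4)
  seg 3: left by d2 = 1 → (809/20, 4)
  seg 4: down by d3 = 2 → (809/20, 2)
  seg 5: down by d8 = -829/20 → (809/20, 869/20)
  seg 6: left by d6 = -49/5 → (201/4, 869/20)
  seg 7: right by d8 = -829/20 → (44/5, 869/20)
  seg 8: right by d3 = 2 → (54/5, 869/20)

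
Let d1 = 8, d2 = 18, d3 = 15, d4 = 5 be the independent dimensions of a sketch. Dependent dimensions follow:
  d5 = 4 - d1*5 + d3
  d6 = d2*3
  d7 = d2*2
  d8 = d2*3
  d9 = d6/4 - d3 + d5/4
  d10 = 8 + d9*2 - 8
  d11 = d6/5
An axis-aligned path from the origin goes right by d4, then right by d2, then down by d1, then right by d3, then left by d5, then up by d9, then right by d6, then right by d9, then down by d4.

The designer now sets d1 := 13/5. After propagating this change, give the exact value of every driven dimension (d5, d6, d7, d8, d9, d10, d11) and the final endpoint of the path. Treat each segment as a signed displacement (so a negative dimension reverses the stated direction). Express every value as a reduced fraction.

d5 = 6
d6 = 54
d7 = 36
d8 = 54
d9 = 0
d10 = 0
d11 = 54/5
endpoint = (86, -38/5)

Apply edit: d1 := 13/5
  d5 = 4 - d1*5 + d3 = 6
  d6 = d2*3 = 54
  d7 = d2*2 = 36
  d8 = d2*3 = 54
  d9 = d6/4 - d3 + d5/4 = 0
  d10 = 8 + d9*2 - 8 = 0
  d11 = d6/5 = 54/5
Walk from origin (0, 0):
  seg 1: right by d4 = 5 → (5, 0)
  seg 2: right by d2 = 18 → (23, 0)
  seg 3: down by d1 = 13/5 → (23, -13/5)
  seg 4: right by d3 = 15 → (38, -13/5)
  seg 5: left by d5 = 6 → (32, -13/5)
  seg 6: up by d9 = 0 → (32, -13/5)
  seg 7: right by d6 = 54 → (86, -13/5)
  seg 8: right by d9 = 0 → (86, -13/5)
  seg 9: down by d4 = 5 → (86, -38/5)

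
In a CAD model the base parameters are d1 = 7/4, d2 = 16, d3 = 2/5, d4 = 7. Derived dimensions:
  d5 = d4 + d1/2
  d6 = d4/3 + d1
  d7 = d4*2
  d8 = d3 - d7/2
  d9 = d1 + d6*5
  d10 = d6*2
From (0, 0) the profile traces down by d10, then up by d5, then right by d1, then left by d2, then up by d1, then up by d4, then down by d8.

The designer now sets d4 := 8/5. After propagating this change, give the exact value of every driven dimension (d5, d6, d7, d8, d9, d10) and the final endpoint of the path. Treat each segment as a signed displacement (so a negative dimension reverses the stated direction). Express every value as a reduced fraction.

d5 = 99/40
d6 = 137/60
d7 = 16/5
d8 = -6/5
d9 = 79/6
d10 = 137/30
endpoint = (-57/4, 59/24)

Apply edit: d4 := 8/5
  d5 = d4 + d1/2 = 99/40
  d6 = d4/3 + d1 = 137/60
  d7 = d4*2 = 16/5
  d8 = d3 - d7/2 = -6/5
  d9 = d1 + d6*5 = 79/6
  d10 = d6*2 = 137/30
Walk from origin (0, 0):
  seg 1: down by d10 = 137/30 → (0, -137/30)
  seg 2: up by d5 = 99/40 → (0, -251/120)
  seg 3: right by d1 = 7/4 → (7/4, -251/120)
  seg 4: left by d2 = 16 → (-57/4, -251/120)
  seg 5: up by d1 = 7/4 → (-57/4, -41/120)
  seg 6: up by d4 = 8/5 → (-57/4, 151/120)
  seg 7: down by d8 = -6/5 → (-57/4, 59/24)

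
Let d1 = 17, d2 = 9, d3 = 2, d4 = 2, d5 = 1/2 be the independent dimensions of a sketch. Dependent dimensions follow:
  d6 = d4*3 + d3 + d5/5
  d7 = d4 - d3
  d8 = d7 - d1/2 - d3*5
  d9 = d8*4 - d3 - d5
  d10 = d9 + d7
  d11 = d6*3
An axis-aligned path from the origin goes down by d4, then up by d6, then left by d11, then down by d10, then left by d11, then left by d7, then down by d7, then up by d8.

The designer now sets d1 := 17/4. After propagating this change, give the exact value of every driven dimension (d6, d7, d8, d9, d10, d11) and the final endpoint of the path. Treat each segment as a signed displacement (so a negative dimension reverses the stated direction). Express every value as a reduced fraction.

d6 = 81/10
d7 = 0
d8 = -97/8
d9 = -51
d10 = -51
d11 = 243/10
endpoint = (-243/5, 1799/40)

Apply edit: d1 := 17/4
  d6 = d4*3 + d3 + d5/5 = 81/10
  d7 = d4 - d3 = 0
  d8 = d7 - d1/2 - d3*5 = -97/8
  d9 = d8*4 - d3 - d5 = -51
  d10 = d9 + d7 = -51
  d11 = d6*3 = 243/10
Walk from origin (0, 0):
  seg 1: down by d4 = 2 → (0, -2)
  seg 2: up by d6 = 81/10 → (0, 61/10)
  seg 3: left by d11 = 243/10 → (-243/10, 61/10)
  seg 4: down by d10 = -51 → (-243/10, 571/10)
  seg 5: left by d11 = 243/10 → (-243/5, 571/10)
  seg 6: left by d7 = 0 → (-243/5, 571/10)
  seg 7: down by d7 = 0 → (-243/5, 571/10)
  seg 8: up by d8 = -97/8 → (-243/5, 1799/40)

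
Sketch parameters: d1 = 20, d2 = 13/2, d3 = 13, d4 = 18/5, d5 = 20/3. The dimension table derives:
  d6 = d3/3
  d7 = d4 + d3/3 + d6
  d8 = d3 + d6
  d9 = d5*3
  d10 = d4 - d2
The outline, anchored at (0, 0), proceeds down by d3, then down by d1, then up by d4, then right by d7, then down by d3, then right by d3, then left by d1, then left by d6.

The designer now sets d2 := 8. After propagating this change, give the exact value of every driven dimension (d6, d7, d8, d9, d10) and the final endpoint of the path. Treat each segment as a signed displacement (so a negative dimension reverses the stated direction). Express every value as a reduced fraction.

d6 = 13/3
d7 = 184/15
d8 = 52/3
d9 = 20
d10 = -22/5
endpoint = (14/15, -212/5)

Apply edit: d2 := 8
  d6 = d3/3 = 13/3
  d7 = d4 + d3/3 + d6 = 184/15
  d8 = d3 + d6 = 52/3
  d9 = d5*3 = 20
  d10 = d4 - d2 = -22/5
Walk from origin (0, 0):
  seg 1: down by d3 = 13 → (0, -13)
  seg 2: down by d1 = 20 → (0, -33)
  seg 3: up by d4 = 18/5 → (0, -147/5)
  seg 4: right by d7 = 184/15 → (184/15, -147/5)
  seg 5: down by d3 = 13 → (184/15, -212/5)
  seg 6: right by d3 = 13 → (379/15, -212/5)
  seg 7: left by d1 = 20 → (79/15, -212/5)
  seg 8: left by d6 = 13/3 → (14/15, -212/5)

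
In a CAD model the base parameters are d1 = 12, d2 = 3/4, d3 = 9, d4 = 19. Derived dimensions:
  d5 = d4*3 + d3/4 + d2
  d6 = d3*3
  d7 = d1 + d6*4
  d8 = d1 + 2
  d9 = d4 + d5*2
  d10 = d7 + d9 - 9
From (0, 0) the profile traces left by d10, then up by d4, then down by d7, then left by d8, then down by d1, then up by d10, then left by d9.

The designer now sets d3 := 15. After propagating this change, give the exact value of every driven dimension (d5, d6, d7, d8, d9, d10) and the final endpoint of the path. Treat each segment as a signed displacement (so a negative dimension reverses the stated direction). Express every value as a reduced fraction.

d5 = 123/2
d6 = 45
d7 = 192
d8 = 14
d9 = 142
d10 = 325
endpoint = (-481, 140)

Apply edit: d3 := 15
  d5 = d4*3 + d3/4 + d2 = 123/2
  d6 = d3*3 = 45
  d7 = d1 + d6*4 = 192
  d8 = d1 + 2 = 14
  d9 = d4 + d5*2 = 142
  d10 = d7 + d9 - 9 = 325
Walk from origin (0, 0):
  seg 1: left by d10 = 325 → (-325, 0)
  seg 2: up by d4 = 19 → (-325, 19)
  seg 3: down by d7 = 192 → (-325, -173)
  seg 4: left by d8 = 14 → (-339, -173)
  seg 5: down by d1 = 12 → (-339, -185)
  seg 6: up by d10 = 325 → (-339, 140)
  seg 7: left by d9 = 142 → (-481, 140)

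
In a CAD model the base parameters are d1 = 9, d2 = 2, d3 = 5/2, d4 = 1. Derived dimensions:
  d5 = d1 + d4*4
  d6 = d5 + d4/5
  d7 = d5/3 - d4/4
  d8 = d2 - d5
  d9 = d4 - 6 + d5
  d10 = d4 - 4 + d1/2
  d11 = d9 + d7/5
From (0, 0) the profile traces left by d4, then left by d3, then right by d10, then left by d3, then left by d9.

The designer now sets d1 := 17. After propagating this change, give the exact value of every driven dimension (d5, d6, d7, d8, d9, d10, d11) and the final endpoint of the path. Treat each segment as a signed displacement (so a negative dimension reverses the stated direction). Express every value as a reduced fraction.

Apply edit: d1 := 17
  d5 = d1 + d4*4 = 21
  d6 = d5 + d4/5 = 106/5
  d7 = d5/3 - d4/4 = 27/4
  d8 = d2 - d5 = -19
  d9 = d4 - 6 + d5 = 16
  d10 = d4 - 4 + d1/2 = 11/2
  d11 = d9 + d7/5 = 347/20
Walk from origin (0, 0):
  seg 1: left by d4 = 1 → (-1, 0)
  seg 2: left by d3 = 5/2 → (-7/2, 0)
  seg 3: right by d10 = 11/2 → (2, 0)
  seg 4: left by d3 = 5/2 → (-1/2, 0)
  seg 5: left by d9 = 16 → (-33/2, 0)

d5 = 21
d6 = 106/5
d7 = 27/4
d8 = -19
d9 = 16
d10 = 11/2
d11 = 347/20
endpoint = (-33/2, 0)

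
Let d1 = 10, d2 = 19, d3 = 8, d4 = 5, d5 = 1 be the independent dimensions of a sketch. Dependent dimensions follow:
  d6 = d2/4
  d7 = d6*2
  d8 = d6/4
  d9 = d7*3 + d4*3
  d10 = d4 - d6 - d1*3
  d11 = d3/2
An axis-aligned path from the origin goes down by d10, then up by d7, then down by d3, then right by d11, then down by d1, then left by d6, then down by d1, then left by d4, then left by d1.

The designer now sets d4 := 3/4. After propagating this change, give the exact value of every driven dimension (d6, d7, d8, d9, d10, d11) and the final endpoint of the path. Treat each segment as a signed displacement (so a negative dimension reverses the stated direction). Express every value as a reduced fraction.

Apply edit: d4 := 3/4
  d6 = d2/4 = 19/4
  d7 = d6*2 = 19/2
  d8 = d6/4 = 19/16
  d9 = d7*3 + d4*3 = 123/4
  d10 = d4 - d6 - d1*3 = -34
  d11 = d3/2 = 4
Walk from origin (0, 0):
  seg 1: down by d10 = -34 → (0, 34)
  seg 2: up by d7 = 19/2 → (0, 87/2)
  seg 3: down by d3 = 8 → (0, 71/2)
  seg 4: right by d11 = 4 → (4, 71/2)
  seg 5: down by d1 = 10 → (4, 51/2)
  seg 6: left by d6 = 19/4 → (-3/4, 51/2)
  seg 7: down by d1 = 10 → (-3/4, 31/2)
  seg 8: left by d4 = 3/4 → (-3/2, 31/2)
  seg 9: left by d1 = 10 → (-23/2, 31/2)

d6 = 19/4
d7 = 19/2
d8 = 19/16
d9 = 123/4
d10 = -34
d11 = 4
endpoint = (-23/2, 31/2)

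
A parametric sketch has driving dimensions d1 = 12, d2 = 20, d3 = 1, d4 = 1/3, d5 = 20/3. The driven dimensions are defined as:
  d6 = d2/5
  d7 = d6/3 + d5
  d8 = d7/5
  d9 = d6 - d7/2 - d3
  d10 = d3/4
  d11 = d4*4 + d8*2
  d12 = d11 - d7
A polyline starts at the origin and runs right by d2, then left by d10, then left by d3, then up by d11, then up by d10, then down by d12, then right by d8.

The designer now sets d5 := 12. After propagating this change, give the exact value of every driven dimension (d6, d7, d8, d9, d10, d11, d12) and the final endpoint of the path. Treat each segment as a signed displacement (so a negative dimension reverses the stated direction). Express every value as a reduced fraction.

Apply edit: d5 := 12
  d6 = d2/5 = 4
  d7 = d6/3 + d5 = 40/3
  d8 = d7/5 = 8/3
  d9 = d6 - d7/2 - d3 = -11/3
  d10 = d3/4 = 1/4
  d11 = d4*4 + d8*2 = 20/3
  d12 = d11 - d7 = -20/3
Walk from origin (0, 0):
  seg 1: right by d2 = 20 → (20, 0)
  seg 2: left by d10 = 1/4 → (79/4, 0)
  seg 3: left by d3 = 1 → (75/4, 0)
  seg 4: up by d11 = 20/3 → (75/4, 20/3)
  seg 5: up by d10 = 1/4 → (75/4, 83/12)
  seg 6: down by d12 = -20/3 → (75/4, 163/12)
  seg 7: right by d8 = 8/3 → (257/12, 163/12)

d6 = 4
d7 = 40/3
d8 = 8/3
d9 = -11/3
d10 = 1/4
d11 = 20/3
d12 = -20/3
endpoint = (257/12, 163/12)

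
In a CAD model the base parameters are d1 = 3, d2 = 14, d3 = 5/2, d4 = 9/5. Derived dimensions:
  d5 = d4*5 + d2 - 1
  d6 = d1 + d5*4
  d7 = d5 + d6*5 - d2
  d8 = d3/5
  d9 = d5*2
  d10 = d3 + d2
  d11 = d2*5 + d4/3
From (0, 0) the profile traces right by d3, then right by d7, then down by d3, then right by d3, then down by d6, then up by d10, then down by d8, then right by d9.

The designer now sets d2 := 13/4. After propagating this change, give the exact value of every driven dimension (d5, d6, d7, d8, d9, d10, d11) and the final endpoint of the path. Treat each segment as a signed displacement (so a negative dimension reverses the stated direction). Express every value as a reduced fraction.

d5 = 45/4
d6 = 48
d7 = 248
d8 = 1/2
d9 = 45/2
d10 = 23/4
d11 = 337/20
endpoint = (551/2, -181/4)

Apply edit: d2 := 13/4
  d5 = d4*5 + d2 - 1 = 45/4
  d6 = d1 + d5*4 = 48
  d7 = d5 + d6*5 - d2 = 248
  d8 = d3/5 = 1/2
  d9 = d5*2 = 45/2
  d10 = d3 + d2 = 23/4
  d11 = d2*5 + d4/3 = 337/20
Walk from origin (0, 0):
  seg 1: right by d3 = 5/2 → (5/2, 0)
  seg 2: right by d7 = 248 → (501/2, 0)
  seg 3: down by d3 = 5/2 → (501/2, -5/2)
  seg 4: right by d3 = 5/2 → (253, -5/2)
  seg 5: down by d6 = 48 → (253, -101/2)
  seg 6: up by d10 = 23/4 → (253, -179/4)
  seg 7: down by d8 = 1/2 → (253, -181/4)
  seg 8: right by d9 = 45/2 → (551/2, -181/4)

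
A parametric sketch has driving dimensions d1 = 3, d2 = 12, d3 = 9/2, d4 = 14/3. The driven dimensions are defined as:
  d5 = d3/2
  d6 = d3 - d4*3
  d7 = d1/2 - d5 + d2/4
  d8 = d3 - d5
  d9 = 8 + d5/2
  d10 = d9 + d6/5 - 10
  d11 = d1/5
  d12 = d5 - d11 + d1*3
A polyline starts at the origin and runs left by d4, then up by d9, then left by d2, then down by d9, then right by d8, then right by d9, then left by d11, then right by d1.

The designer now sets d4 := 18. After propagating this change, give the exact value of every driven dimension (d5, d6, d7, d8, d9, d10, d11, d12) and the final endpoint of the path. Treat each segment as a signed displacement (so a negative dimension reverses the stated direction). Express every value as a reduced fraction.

Apply edit: d4 := 18
  d5 = d3/2 = 9/4
  d6 = d3 - d4*3 = -99/2
  d7 = d1/2 - d5 + d2/4 = 9/4
  d8 = d3 - d5 = 9/4
  d9 = 8 + d5/2 = 73/8
  d10 = d9 + d6/5 - 10 = -431/40
  d11 = d1/5 = 3/5
  d12 = d5 - d11 + d1*3 = 213/20
Walk from origin (0, 0):
  seg 1: left by d4 = 18 → (-18, 0)
  seg 2: up by d9 = 73/8 → (-18, 73/8)
  seg 3: left by d2 = 12 → (-30, 73/8)
  seg 4: down by d9 = 73/8 → (-30, 0)
  seg 5: right by d8 = 9/4 → (-111/4, 0)
  seg 6: right by d9 = 73/8 → (-149/8, 0)
  seg 7: left by d11 = 3/5 → (-769/40, 0)
  seg 8: right by d1 = 3 → (-649/40, 0)

d5 = 9/4
d6 = -99/2
d7 = 9/4
d8 = 9/4
d9 = 73/8
d10 = -431/40
d11 = 3/5
d12 = 213/20
endpoint = (-649/40, 0)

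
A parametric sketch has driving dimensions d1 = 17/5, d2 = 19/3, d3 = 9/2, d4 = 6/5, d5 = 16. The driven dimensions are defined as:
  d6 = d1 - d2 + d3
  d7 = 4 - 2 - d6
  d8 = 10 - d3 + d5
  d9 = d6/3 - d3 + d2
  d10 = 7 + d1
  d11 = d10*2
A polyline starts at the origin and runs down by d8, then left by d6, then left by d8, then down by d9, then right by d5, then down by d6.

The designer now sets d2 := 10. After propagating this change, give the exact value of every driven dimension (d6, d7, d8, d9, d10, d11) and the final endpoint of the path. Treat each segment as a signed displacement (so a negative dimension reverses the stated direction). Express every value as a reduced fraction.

d6 = -21/10
d7 = 41/10
d8 = 43/2
d9 = 24/5
d10 = 52/5
d11 = 104/5
endpoint = (-17/5, -121/5)

Apply edit: d2 := 10
  d6 = d1 - d2 + d3 = -21/10
  d7 = 4 - 2 - d6 = 41/10
  d8 = 10 - d3 + d5 = 43/2
  d9 = d6/3 - d3 + d2 = 24/5
  d10 = 7 + d1 = 52/5
  d11 = d10*2 = 104/5
Walk from origin (0, 0):
  seg 1: down by d8 = 43/2 → (0, -43/2)
  seg 2: left by d6 = -21/10 → (21/10, -43/2)
  seg 3: left by d8 = 43/2 → (-97/5, -43/2)
  seg 4: down by d9 = 24/5 → (-97/5, -263/10)
  seg 5: right by d5 = 16 → (-17/5, -263/10)
  seg 6: down by d6 = -21/10 → (-17/5, -121/5)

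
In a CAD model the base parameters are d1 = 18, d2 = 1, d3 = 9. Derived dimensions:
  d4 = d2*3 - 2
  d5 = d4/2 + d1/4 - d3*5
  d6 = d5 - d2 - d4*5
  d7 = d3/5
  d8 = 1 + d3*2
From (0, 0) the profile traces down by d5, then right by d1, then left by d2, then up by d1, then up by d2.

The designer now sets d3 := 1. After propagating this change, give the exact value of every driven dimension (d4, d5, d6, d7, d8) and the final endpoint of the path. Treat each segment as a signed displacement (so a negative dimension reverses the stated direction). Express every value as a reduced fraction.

Apply edit: d3 := 1
  d4 = d2*3 - 2 = 1
  d5 = d4/2 + d1/4 - d3*5 = 0
  d6 = d5 - d2 - d4*5 = -6
  d7 = d3/5 = 1/5
  d8 = 1 + d3*2 = 3
Walk from origin (0, 0):
  seg 1: down by d5 = 0 → (0, 0)
  seg 2: right by d1 = 18 → (18, 0)
  seg 3: left by d2 = 1 → (17, 0)
  seg 4: up by d1 = 18 → (17, 18)
  seg 5: up by d2 = 1 → (17, 19)

d4 = 1
d5 = 0
d6 = -6
d7 = 1/5
d8 = 3
endpoint = (17, 19)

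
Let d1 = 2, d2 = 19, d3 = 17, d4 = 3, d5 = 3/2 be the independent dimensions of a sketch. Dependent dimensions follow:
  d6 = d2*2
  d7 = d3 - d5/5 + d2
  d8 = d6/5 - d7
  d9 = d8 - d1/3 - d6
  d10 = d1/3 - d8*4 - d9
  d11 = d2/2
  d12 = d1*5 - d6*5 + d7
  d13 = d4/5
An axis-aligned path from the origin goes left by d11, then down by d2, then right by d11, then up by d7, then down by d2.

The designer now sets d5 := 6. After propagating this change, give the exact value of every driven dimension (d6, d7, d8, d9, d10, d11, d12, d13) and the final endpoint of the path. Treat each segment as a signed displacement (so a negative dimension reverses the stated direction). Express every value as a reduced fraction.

d6 = 38
d7 = 174/5
d8 = -136/5
d9 = -988/15
d10 = 526/3
d11 = 19/2
d12 = -726/5
d13 = 3/5
endpoint = (0, -16/5)

Apply edit: d5 := 6
  d6 = d2*2 = 38
  d7 = d3 - d5/5 + d2 = 174/5
  d8 = d6/5 - d7 = -136/5
  d9 = d8 - d1/3 - d6 = -988/15
  d10 = d1/3 - d8*4 - d9 = 526/3
  d11 = d2/2 = 19/2
  d12 = d1*5 - d6*5 + d7 = -726/5
  d13 = d4/5 = 3/5
Walk from origin (0, 0):
  seg 1: left by d11 = 19/2 → (-19/2, 0)
  seg 2: down by d2 = 19 → (-19/2, -19)
  seg 3: right by d11 = 19/2 → (0, -19)
  seg 4: up by d7 = 174/5 → (0, 79/5)
  seg 5: down by d2 = 19 → (0, -16/5)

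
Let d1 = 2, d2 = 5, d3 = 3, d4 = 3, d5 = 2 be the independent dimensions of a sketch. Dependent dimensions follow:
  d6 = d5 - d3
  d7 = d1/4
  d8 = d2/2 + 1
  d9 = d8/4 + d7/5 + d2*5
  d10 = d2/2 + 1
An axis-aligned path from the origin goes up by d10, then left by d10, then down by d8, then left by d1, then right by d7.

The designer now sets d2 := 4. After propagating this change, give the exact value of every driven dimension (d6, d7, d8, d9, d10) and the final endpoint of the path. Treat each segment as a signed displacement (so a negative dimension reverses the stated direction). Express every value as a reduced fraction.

Apply edit: d2 := 4
  d6 = d5 - d3 = -1
  d7 = d1/4 = 1/2
  d8 = d2/2 + 1 = 3
  d9 = d8/4 + d7/5 + d2*5 = 417/20
  d10 = d2/2 + 1 = 3
Walk from origin (0, 0):
  seg 1: up by d10 = 3 → (0, 3)
  seg 2: left by d10 = 3 → (-3, 3)
  seg 3: down by d8 = 3 → (-3, 0)
  seg 4: left by d1 = 2 → (-5, 0)
  seg 5: right by d7 = 1/2 → (-9/2, 0)

d6 = -1
d7 = 1/2
d8 = 3
d9 = 417/20
d10 = 3
endpoint = (-9/2, 0)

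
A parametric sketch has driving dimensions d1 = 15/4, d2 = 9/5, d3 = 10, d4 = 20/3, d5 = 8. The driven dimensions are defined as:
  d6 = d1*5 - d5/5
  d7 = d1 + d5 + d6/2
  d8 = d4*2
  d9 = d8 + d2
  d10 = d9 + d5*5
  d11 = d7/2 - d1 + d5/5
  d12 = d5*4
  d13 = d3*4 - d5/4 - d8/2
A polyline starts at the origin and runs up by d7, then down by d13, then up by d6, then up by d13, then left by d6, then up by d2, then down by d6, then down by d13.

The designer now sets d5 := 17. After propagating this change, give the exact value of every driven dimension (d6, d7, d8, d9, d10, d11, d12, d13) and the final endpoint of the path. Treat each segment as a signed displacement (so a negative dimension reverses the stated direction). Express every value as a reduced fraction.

Apply edit: d5 := 17
  d6 = d1*5 - d5/5 = 307/20
  d7 = d1 + d5 + d6/2 = 1137/40
  d8 = d4*2 = 40/3
  d9 = d8 + d2 = 227/15
  d10 = d9 + d5*5 = 1502/15
  d11 = d7/2 - d1 + d5/5 = 1109/80
  d12 = d5*4 = 68
  d13 = d3*4 - d5/4 - d8/2 = 349/12
Walk from origin (0, 0):
  seg 1: up by d7 = 1137/40 → (0, 1137/40)
  seg 2: down by d13 = 349/12 → (0, -79/120)
  seg 3: up by d6 = 307/20 → (0, 1763/120)
  seg 4: up by d13 = 349/12 → (0, 1751/40)
  seg 5: left by d6 = 307/20 → (-307/20, 1751/40)
  seg 6: up by d2 = 9/5 → (-307/20, 1823/40)
  seg 7: down by d6 = 307/20 → (-307/20, 1209/40)
  seg 8: down by d13 = 349/12 → (-307/20, 137/120)

d6 = 307/20
d7 = 1137/40
d8 = 40/3
d9 = 227/15
d10 = 1502/15
d11 = 1109/80
d12 = 68
d13 = 349/12
endpoint = (-307/20, 137/120)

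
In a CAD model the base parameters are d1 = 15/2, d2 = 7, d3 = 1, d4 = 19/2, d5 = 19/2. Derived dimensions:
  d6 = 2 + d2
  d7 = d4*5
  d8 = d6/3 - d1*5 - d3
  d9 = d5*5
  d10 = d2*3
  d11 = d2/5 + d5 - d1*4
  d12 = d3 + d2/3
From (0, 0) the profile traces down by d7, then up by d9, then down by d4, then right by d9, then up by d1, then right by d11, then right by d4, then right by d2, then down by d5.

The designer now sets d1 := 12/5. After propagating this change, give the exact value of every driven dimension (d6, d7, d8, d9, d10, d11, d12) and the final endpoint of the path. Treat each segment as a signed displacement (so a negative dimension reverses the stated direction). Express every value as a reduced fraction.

d6 = 9
d7 = 95/2
d8 = -10
d9 = 95/2
d10 = 21
d11 = 13/10
d12 = 10/3
endpoint = (653/10, -83/5)

Apply edit: d1 := 12/5
  d6 = 2 + d2 = 9
  d7 = d4*5 = 95/2
  d8 = d6/3 - d1*5 - d3 = -10
  d9 = d5*5 = 95/2
  d10 = d2*3 = 21
  d11 = d2/5 + d5 - d1*4 = 13/10
  d12 = d3 + d2/3 = 10/3
Walk from origin (0, 0):
  seg 1: down by d7 = 95/2 → (0, -95/2)
  seg 2: up by d9 = 95/2 → (0, 0)
  seg 3: down by d4 = 19/2 → (0, -19/2)
  seg 4: right by d9 = 95/2 → (95/2, -19/2)
  seg 5: up by d1 = 12/5 → (95/2, -71/10)
  seg 6: right by d11 = 13/10 → (244/5, -71/10)
  seg 7: right by d4 = 19/2 → (583/10, -71/10)
  seg 8: right by d2 = 7 → (653/10, -71/10)
  seg 9: down by d5 = 19/2 → (653/10, -83/5)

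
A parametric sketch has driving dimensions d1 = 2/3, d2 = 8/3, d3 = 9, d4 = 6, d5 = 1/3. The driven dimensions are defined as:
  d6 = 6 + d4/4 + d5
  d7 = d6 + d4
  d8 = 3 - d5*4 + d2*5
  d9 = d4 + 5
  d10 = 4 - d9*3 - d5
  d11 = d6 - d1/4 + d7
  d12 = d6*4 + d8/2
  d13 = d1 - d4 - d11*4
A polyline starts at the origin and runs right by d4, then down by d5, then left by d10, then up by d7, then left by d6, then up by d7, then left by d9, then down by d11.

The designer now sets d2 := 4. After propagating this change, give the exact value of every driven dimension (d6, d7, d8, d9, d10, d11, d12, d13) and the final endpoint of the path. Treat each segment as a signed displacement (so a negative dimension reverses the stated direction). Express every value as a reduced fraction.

Apply edit: d2 := 4
  d6 = 6 + d4/4 + d5 = 47/6
  d7 = d6 + d4 = 83/6
  d8 = 3 - d5*4 + d2*5 = 65/3
  d9 = d4 + 5 = 11
  d10 = 4 - d9*3 - d5 = -88/3
  d11 = d6 - d1/4 + d7 = 43/2
  d12 = d6*4 + d8/2 = 253/6
  d13 = d1 - d4 - d11*4 = -274/3
Walk from origin (0, 0):
  seg 1: right by d4 = 6 → (6, 0)
  seg 2: down by d5 = 1/3 → (6, -1/3)
  seg 3: left by d10 = -88/3 → (106/3, -1/3)
  seg 4: up by d7 = 83/6 → (106/3, 27/2)
  seg 5: left by d6 = 47/6 → (55/2, 27/2)
  seg 6: up by d7 = 83/6 → (55/2, 82/3)
  seg 7: left by d9 = 11 → (33/2, 82/3)
  seg 8: down by d11 = 43/2 → (33/2, 35/6)

d6 = 47/6
d7 = 83/6
d8 = 65/3
d9 = 11
d10 = -88/3
d11 = 43/2
d12 = 253/6
d13 = -274/3
endpoint = (33/2, 35/6)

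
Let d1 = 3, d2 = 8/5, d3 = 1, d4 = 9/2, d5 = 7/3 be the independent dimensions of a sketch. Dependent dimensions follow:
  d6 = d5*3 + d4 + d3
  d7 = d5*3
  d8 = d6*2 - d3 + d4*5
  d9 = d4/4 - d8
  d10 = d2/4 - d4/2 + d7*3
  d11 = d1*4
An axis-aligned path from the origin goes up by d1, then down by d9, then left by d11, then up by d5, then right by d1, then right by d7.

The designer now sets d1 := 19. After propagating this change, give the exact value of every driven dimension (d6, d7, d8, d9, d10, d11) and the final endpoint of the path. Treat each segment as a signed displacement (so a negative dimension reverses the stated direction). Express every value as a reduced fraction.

Apply edit: d1 := 19
  d6 = d5*3 + d4 + d3 = 25/2
  d7 = d5*3 = 7
  d8 = d6*2 - d3 + d4*5 = 93/2
  d9 = d4/4 - d8 = -363/8
  d10 = d2/4 - d4/2 + d7*3 = 383/20
  d11 = d1*4 = 76
Walk from origin (0, 0):
  seg 1: up by d1 = 19 → (0, 19)
  seg 2: down by d9 = -363/8 → (0, 515/8)
  seg 3: left by d11 = 76 → (-76, 515/8)
  seg 4: up by d5 = 7/3 → (-76, 1601/24)
  seg 5: right by d1 = 19 → (-57, 1601/24)
  seg 6: right by d7 = 7 → (-50, 1601/24)

d6 = 25/2
d7 = 7
d8 = 93/2
d9 = -363/8
d10 = 383/20
d11 = 76
endpoint = (-50, 1601/24)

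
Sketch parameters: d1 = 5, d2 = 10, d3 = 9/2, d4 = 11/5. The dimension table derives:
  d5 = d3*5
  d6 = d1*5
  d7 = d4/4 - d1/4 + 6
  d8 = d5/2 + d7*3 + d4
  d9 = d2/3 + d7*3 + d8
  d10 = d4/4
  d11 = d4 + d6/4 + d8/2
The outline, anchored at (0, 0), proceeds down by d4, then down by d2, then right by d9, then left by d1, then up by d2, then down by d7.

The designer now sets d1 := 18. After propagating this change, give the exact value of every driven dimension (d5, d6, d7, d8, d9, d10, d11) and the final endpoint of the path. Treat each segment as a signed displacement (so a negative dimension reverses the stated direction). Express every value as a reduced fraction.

Apply edit: d1 := 18
  d5 = d3*5 = 45/2
  d6 = d1*5 = 90
  d7 = d4/4 - d1/4 + 6 = 41/20
  d8 = d5/2 + d7*3 + d4 = 98/5
  d9 = d2/3 + d7*3 + d8 = 349/12
  d10 = d4/4 = 11/20
  d11 = d4 + d6/4 + d8/2 = 69/2
Walk from origin (0, 0):
  seg 1: down by d4 = 11/5 → (0, -11/5)
  seg 2: down by d2 = 10 → (0, -61/5)
  seg 3: right by d9 = 349/12 → (349/12, -61/5)
  seg 4: left by d1 = 18 → (133/12, -61/5)
  seg 5: up by d2 = 10 → (133/12, -11/5)
  seg 6: down by d7 = 41/20 → (133/12, -17/4)

d5 = 45/2
d6 = 90
d7 = 41/20
d8 = 98/5
d9 = 349/12
d10 = 11/20
d11 = 69/2
endpoint = (133/12, -17/4)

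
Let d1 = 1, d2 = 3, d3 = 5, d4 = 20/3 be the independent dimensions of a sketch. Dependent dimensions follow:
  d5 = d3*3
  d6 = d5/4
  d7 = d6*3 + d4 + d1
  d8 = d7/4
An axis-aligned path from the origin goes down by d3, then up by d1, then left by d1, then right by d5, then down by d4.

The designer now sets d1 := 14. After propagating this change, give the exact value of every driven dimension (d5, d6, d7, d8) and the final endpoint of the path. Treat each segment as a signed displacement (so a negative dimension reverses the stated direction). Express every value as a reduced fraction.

d5 = 15
d6 = 15/4
d7 = 383/12
d8 = 383/48
endpoint = (1, 7/3)

Apply edit: d1 := 14
  d5 = d3*3 = 15
  d6 = d5/4 = 15/4
  d7 = d6*3 + d4 + d1 = 383/12
  d8 = d7/4 = 383/48
Walk from origin (0, 0):
  seg 1: down by d3 = 5 → (0, -5)
  seg 2: up by d1 = 14 → (0, 9)
  seg 3: left by d1 = 14 → (-14, 9)
  seg 4: right by d5 = 15 → (1, 9)
  seg 5: down by d4 = 20/3 → (1, 7/3)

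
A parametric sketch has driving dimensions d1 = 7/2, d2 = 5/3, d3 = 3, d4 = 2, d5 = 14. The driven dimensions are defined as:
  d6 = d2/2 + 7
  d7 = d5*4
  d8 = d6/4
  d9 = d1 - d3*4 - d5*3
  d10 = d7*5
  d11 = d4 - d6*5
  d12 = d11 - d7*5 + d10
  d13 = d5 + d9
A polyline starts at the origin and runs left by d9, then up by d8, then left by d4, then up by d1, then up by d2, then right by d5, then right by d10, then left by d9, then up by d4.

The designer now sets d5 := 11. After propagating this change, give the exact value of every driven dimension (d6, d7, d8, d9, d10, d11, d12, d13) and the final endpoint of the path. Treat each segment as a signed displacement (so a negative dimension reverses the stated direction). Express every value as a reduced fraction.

d6 = 47/6
d7 = 44
d8 = 47/24
d9 = -83/2
d10 = 220
d11 = -223/6
d12 = -223/6
d13 = -61/2
endpoint = (312, 73/8)

Apply edit: d5 := 11
  d6 = d2/2 + 7 = 47/6
  d7 = d5*4 = 44
  d8 = d6/4 = 47/24
  d9 = d1 - d3*4 - d5*3 = -83/2
  d10 = d7*5 = 220
  d11 = d4 - d6*5 = -223/6
  d12 = d11 - d7*5 + d10 = -223/6
  d13 = d5 + d9 = -61/2
Walk from origin (0, 0):
  seg 1: left by d9 = -83/2 → (83/2, 0)
  seg 2: up by d8 = 47/24 → (83/2, 47/24)
  seg 3: left by d4 = 2 → (79/2, 47/24)
  seg 4: up by d1 = 7/2 → (79/2, 131/24)
  seg 5: up by d2 = 5/3 → (79/2, 57/8)
  seg 6: right by d5 = 11 → (101/2, 57/8)
  seg 7: right by d10 = 220 → (541/2, 57/8)
  seg 8: left by d9 = -83/2 → (312, 57/8)
  seg 9: up by d4 = 2 → (312, 73/8)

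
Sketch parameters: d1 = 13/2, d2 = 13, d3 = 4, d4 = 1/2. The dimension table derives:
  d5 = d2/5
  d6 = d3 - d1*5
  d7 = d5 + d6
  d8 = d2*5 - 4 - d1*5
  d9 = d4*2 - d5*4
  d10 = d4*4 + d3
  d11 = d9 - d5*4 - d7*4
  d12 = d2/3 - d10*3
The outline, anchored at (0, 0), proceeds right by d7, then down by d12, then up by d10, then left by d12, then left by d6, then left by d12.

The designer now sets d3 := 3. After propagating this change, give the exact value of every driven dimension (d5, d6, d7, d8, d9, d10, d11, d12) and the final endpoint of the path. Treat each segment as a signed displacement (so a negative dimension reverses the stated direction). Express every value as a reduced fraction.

Apply edit: d3 := 3
  d5 = d2/5 = 13/5
  d6 = d3 - d1*5 = -59/2
  d7 = d5 + d6 = -269/10
  d8 = d2*5 - 4 - d1*5 = 57/2
  d9 = d4*2 - d5*4 = -47/5
  d10 = d4*4 + d3 = 5
  d11 = d9 - d5*4 - d7*4 = 439/5
  d12 = d2/3 - d10*3 = -32/3
Walk from origin (0, 0):
  seg 1: right by d7 = -269/10 → (-269/10, 0)
  seg 2: down by d12 = -32/3 → (-269/10, 32/3)
  seg 3: up by d10 = 5 → (-269/10, 47/3)
  seg 4: left by d12 = -32/3 → (-487/30, 47/3)
  seg 5: left by d6 = -59/2 → (199/15, 47/3)
  seg 6: left by d12 = -32/3 → (359/15, 47/3)

d5 = 13/5
d6 = -59/2
d7 = -269/10
d8 = 57/2
d9 = -47/5
d10 = 5
d11 = 439/5
d12 = -32/3
endpoint = (359/15, 47/3)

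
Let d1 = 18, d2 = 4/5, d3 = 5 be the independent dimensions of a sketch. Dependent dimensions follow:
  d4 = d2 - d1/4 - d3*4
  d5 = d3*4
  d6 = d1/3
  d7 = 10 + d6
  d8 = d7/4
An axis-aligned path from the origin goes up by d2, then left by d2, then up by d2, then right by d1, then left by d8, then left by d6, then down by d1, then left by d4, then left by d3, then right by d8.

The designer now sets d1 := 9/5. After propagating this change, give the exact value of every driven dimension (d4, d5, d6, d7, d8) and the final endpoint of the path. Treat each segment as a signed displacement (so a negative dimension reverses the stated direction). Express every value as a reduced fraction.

d4 = -393/20
d5 = 20
d6 = 3/5
d7 = 53/5
d8 = 53/20
endpoint = (301/20, -1/5)

Apply edit: d1 := 9/5
  d4 = d2 - d1/4 - d3*4 = -393/20
  d5 = d3*4 = 20
  d6 = d1/3 = 3/5
  d7 = 10 + d6 = 53/5
  d8 = d7/4 = 53/20
Walk from origin (0, 0):
  seg 1: up by d2 = 4/5 → (0, 4/5)
  seg 2: left by d2 = 4/5 → (-4/5, 4/5)
  seg 3: up by d2 = 4/5 → (-4/5, 8/5)
  seg 4: right by d1 = 9/5 → (1, 8/5)
  seg 5: left by d8 = 53/20 → (-33/20, 8/5)
  seg 6: left by d6 = 3/5 → (-9/4, 8/5)
  seg 7: down by d1 = 9/5 → (-9/4, -1/5)
  seg 8: left by d4 = -393/20 → (87/5, -1/5)
  seg 9: left by d3 = 5 → (62/5, -1/5)
  seg 10: right by d8 = 53/20 → (301/20, -1/5)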